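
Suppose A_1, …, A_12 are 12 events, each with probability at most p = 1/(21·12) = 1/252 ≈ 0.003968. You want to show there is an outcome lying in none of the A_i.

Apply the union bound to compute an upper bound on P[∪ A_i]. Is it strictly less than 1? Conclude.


Union bound: P[∪_{i=1}^{12} A_i] ≤ Σ_i P[A_i] ≤ 12·p = 12·(1/252) = 1/21.
Numerically: 1/21 ≈ 0.047619.
Is 1/21 < 1? YES.
Since P[∪ A_i] ≤ 1/21 < 1, the complement has P[∩ A_i^c] ≥ 1 − 1/21 = 20/21 > 0, so some outcome avoids every A_i.

12·p = 1/21 ≈ 0.047619; existence CERTIFIED by the union bound.


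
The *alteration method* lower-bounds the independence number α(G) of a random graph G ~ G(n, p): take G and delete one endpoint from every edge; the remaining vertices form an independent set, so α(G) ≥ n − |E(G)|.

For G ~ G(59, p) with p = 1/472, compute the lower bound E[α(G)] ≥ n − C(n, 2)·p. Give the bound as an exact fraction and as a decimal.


E[|E(G)|] = C(59, 2)·p = 1711 · (1/472) = 29/8.
E[α(G)] ≥ n − E[|E(G)|] = 59 − 29/8 = 443/8.
Numerically: ≈ 55.3750.
(This is only a lower bound; the true E[α(G)] may be larger.)

E[α(G)] ≥ 443/8 ≈ 55.3750.


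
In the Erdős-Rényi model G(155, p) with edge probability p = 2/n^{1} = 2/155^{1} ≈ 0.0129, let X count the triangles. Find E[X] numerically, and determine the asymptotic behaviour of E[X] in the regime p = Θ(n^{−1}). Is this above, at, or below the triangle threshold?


Number of potential triangles: C(155, 3) = 608685.
Each occurs with probability p³ ≈ (0.0129)³ ≈ 2.14830e-06.
By linearity: E[X] = C(155, 3)·p³ ≈ 608685 · 2.14830e-06 ≈ 1.308.
Here α = 1, so p = 2/n is exactly at the triangle threshold p ~ 1/n. Asymptotically E[X] → c³/6 = 2³/6 = 4/3 ≈ 1.333, a bounded constant. In this regime the triangle count is asymptotically Poisson(c³/6).

E[X] ≈ 1.308; in regime p = Θ(1/n^{1}) E[X] stays bounded (at the triangle threshold p ~ 1/n).


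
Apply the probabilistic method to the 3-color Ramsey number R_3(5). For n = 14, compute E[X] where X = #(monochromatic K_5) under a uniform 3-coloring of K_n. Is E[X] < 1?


E[X] = C(14, 5) · 3^{1 − 10} = 2002 · 3^{−9} = 2002/19683.
As a reduced fraction: E[X] = 2002/19683 ≈ 0.102.
Is E[X] < 1? YES.
Since E[X] < 1, there exists a 3-coloring of K_{14} with no monochromatic K_5; hence R_3(5) > 14.

E[X] = 2002/19683 ≈ 0.102; E[X] < 1, so R_3(5) > 14.


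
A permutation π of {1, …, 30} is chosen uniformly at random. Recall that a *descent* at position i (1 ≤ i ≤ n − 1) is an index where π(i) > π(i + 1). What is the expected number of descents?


Write X = Σ X_I over i = 1, …, 29, with X_I the indicator of one descent.
There are 29 indicators.
For each fixed i, the pair (π(i), π(i+1)) is a uniformly random ordered pair of distinct values from {1, …, 30}; by symmetry P[π(i) > π(i+1)] = 1/2.
By linearity: E[X] = 29 · (1/2) = (30 − 1) · (1/2) = 29/2 ≈ 14.5000.

E[X] = 29/2 = 14.5000.


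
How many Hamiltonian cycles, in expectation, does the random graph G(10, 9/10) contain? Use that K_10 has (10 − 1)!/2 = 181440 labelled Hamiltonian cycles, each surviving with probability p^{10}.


K_10 has (10 − 1)!/2 = 181440 labelled Hamiltonian cycles.
For each such Hamiltonian cycle H, let X_H = 1 if all 10 edges of H are present in G. Then P[X_H = 1] = p^{10} = (9/10)^{10} = 3486784401/10000000000.
By linearity: E[X] = Σ_H E[X_H] = 181440 · p^{10} = 181440 · 3486784401/10000000000 = 1977006755367/31250000.
Numerically: E[X] ≈ 6.326e+04.

E[X] = 181440 · (9/10)^{10} = 1977006755367/31250000 ≈ 6.326e+04.


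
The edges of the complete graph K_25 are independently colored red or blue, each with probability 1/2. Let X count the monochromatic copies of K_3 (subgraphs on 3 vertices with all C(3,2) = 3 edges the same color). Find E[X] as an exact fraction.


Let X = Σ_S X_S over the C(25, 3) = 2300 subsets S of size 3, where X_S = 1 if the K_3 on S is monochromatic.
For a fixed S, the K_3 on S has C(3, 2) = 3 edges. P[all 3 edges red] = (1/2)^3, and likewise for blue, so P[monochromatic] = 2·(1/2)^3 = 2^{1 − 3} = 1/4.
By linearity: E[X] = C(25, 3) · 2^{1 − 3} = 2300 · 1/4 = 575.
Numerically: E[X] ≈ 575.000.

E[X] = C(25,3)·2^(1−C(3,2)) = 575 ≈ 575.000.


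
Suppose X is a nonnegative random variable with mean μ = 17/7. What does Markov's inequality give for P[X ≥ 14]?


μ = E[X] = 17/7, a = 14.
Markov: P[X ≥ 14] ≤ μ/a = (17/7)/14 = 17/98.
Numerically: ≈ 0.1735.
(Since a = 14 > μ = 2.4286, the bound 17/98 is < 1 and informative.)

P[X ≥ 14] ≤ 17/98 ≈ 0.1735.


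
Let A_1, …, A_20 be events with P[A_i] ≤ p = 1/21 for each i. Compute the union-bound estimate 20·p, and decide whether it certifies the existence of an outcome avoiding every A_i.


Union bound: P[∪_{i=1}^{20} A_i] ≤ Σ_i P[A_i] ≤ 20·p = 20·(1/21) = 20/21.
Numerically: 20/21 ≈ 0.952.
Is 20/21 < 1? YES.
Since P[∪ A_i] ≤ 20/21 < 1, the complement has P[∩ A_i^c] ≥ 1 − 20/21 = 1/21 > 0, so some outcome avoids every A_i.

20·p = 20/21 ≈ 0.952; existence CERTIFIED by the union bound.


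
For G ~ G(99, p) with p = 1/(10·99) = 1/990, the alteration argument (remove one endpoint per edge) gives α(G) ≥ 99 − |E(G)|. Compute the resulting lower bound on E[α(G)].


E[|E(G)|] = C(99, 2)·p = 4851 · (1/990) = 49/10.
E[α(G)] ≥ n − E[|E(G)|] = 99 − 49/10 = 941/10.
Numerically: ≈ 94.100000.
(This is only a lower bound; the true E[α(G)] may be larger.)

E[α(G)] ≥ 941/10 ≈ 94.100000.


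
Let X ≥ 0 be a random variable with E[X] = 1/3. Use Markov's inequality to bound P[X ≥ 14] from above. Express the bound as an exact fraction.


μ = E[X] = 1/3, a = 14.
Markov: P[X ≥ 14] ≤ μ/a = (1/3)/14 = 1/42.
Numerically: ≈ 0.0238.
(Since a = 14 > μ = 0.3333, the bound 1/42 is < 1 and informative.)

P[X ≥ 14] ≤ 1/42 ≈ 0.0238.


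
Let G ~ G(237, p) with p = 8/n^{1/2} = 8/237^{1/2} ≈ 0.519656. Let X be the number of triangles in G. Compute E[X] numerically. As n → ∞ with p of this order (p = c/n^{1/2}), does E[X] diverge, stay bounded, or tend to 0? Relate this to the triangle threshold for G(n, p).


Number of potential triangles: C(237, 3) = 2190670.
Each occurs with probability p³ ≈ (0.519656)³ ≈ 1.40329004e-01.
By linearity: E[X] = C(237, 3)·p³ ≈ 2190670 · 1.40329004e-01 ≈ 307414.538620.
Since α = 1/2 < 1, p = c/n^{1/2} ≫ 1/n is above the triangle threshold p ~ 1/n. Asymptotically E[X] ~ (c³/6)·n^{3(1−α)} = (8³/6)·n^{1.5} → ∞; triangles are abundant w.h.p.

E[X] ≈ 307414.538620; in regime p = Θ(1/n^{1/2}) E[X] diverges (above the triangle threshold p ~ 1/n).


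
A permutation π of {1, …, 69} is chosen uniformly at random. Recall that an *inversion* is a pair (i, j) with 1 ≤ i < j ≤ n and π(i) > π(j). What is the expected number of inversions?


Write X = Σ X_I over the C(69, 2) = 2346 pairs i < j, with X_I the indicator of one inversion.
There are 2346 indicators.
For each fixed pair i < j, the values π(i) and π(j) are two distinct elements of {1, …, 69} in uniformly random order; by symmetry P[π(i) > π(j)] = 1/2.
By linearity: E[X] = 2346 · (1/2) = C(69, 2) · (1/2) = 2346/2 = 1173 ≈ 1173.000000.

E[X] = 1173 = 1173.000000.


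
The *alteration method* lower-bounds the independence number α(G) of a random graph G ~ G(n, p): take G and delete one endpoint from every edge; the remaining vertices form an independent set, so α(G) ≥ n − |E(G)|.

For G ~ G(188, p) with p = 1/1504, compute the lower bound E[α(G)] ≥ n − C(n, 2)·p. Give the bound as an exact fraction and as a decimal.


E[|E(G)|] = C(188, 2)·p = 17578 · (1/1504) = 187/16.
E[α(G)] ≥ n − E[|E(G)|] = 188 − 187/16 = 2821/16.
Numerically: ≈ 176.3125.
(This is only a lower bound; the true E[α(G)] may be larger.)

E[α(G)] ≥ 2821/16 ≈ 176.3125.


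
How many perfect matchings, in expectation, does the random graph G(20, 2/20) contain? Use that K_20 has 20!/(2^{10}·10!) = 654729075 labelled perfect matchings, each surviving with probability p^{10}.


K_20 has 20!/(2^{10}·10!) = 654729075 labelled perfect matchings.
For each such perfect matching H, let X_H = 1 if all 10 edges of H are present in G. Then P[X_H = 1] = p^{10} = (1/10)^{10} = 1/10000000000.
By linearity of expectation: E[X] = Σ_H E[X_H] = 654729075 · p^{10} = 654729075 · 1/10000000000 = 26189163/400000000.
Numerically: E[X] ≈ 0.065473.

E[X] = 654729075 · (1/10)^{10} = 26189163/400000000 ≈ 0.065473.


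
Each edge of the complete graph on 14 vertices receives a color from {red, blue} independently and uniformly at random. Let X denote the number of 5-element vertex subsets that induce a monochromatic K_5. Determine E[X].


Let X = Σ_S X_S over the C(14, 5) = 2002 subsets S of size 5, where X_S = 1 if the K_5 on S is monochromatic.
For a fixed S, the K_5 on S has C(5, 2) = 10 edges. P[all 10 edges red] = (1/2)^10, and likewise for blue, so P[monochromatic] = 2·(1/2)^10 = 2^{1 − 10} = 1/512.
By linearity of expectation: E[X] = C(14, 5) · 2^{1 − 10} = 2002 · 1/512 = 1001/256.
Numerically: E[X] ≈ 3.910156.

E[X] = C(14,5)·2^(1−C(5,2)) = 1001/256 ≈ 3.910156.


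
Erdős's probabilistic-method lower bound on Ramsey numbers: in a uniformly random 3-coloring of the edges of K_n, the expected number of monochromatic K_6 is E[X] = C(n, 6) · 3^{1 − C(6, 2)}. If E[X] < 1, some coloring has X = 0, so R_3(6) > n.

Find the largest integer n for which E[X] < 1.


We need C(n, 6) · 3^{1 − 15} < 1, i.e. C(n, 6) < 3^{15 − 1} = 4782969.
Check values of n near the boundary:
  n = 38: C(38, 6) = 2760681; 2760681 < 4782969? YES
  n = 39: C(39, 6) = 3262623; 3262623 < 4782969? YES
  n = 40: C(40, 6) = 3838380; 3838380 < 4782969? YES
  n = 41: C(41, 6) = 4496388; 4496388 < 4782969? YES
  n = 42: C(42, 6) = 5245786; 5245786 < 4782969? NO
  n = 43: C(43, 6) = 6096454; 6096454 < 4782969? NO
  n = 44: C(44, 6) = 7059052; 7059052 < 4782969? NO
The largest n with C(n, 6) < 4782969 is n = 41 (where E[X] = 1498796/1594323 ≈ 0.940). Hence R_3(6) > 41, i.e. R_3(6) ≥ 42.

Largest n = 41; hence R_3(6) > 41.


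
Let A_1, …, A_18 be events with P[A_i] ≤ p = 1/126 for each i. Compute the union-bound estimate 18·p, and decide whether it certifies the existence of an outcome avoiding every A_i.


Union bound: P[∪_{i=1}^{18} A_i] ≤ Σ_i P[A_i] ≤ 18·p = 18·(1/126) = 1/7.
Numerically: 1/7 ≈ 0.142857.
Is 1/7 < 1? YES.
Since P[∪ A_i] ≤ 1/7 < 1, the complement has P[∩ A_i^c] ≥ 1 − 1/7 = 6/7 > 0, so some outcome avoids every A_i.

18·p = 1/7 ≈ 0.142857; existence CERTIFIED by the union bound.


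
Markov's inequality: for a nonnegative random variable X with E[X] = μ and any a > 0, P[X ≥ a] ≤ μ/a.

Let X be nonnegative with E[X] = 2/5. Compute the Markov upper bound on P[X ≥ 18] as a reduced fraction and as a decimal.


μ = E[X] = 2/5, a = 18.
Markov: P[X ≥ 18] ≤ μ/a = (2/5)/18 = 1/45.
Numerically: ≈ 0.022.
(Since a = 18 > μ = 0.400, the bound 1/45 is < 1 and informative.)

P[X ≥ 18] ≤ 1/45 ≈ 0.022.


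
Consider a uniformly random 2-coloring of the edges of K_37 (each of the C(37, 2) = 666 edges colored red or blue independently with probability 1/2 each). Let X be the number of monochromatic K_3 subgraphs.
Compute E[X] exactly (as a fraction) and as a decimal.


Let X = Σ_S X_S over the C(37, 3) = 7770 subsets S of size 3, where X_S = 1 if the K_3 on S is monochromatic.
For a fixed S, the K_3 on S has C(3, 2) = 3 edges. P[all 3 edges red] = (1/2)^3, and likewise for blue, so P[monochromatic] = 2·(1/2)^3 = 2^{1 − 3} = 1/4.
By linearity of expectation: E[X] = C(37, 3) · 2^{1 − 3} = 7770 · 1/4 = 3885/2.
Numerically: E[X] ≈ 1942.500.

E[X] = C(37,3)·2^(1−C(3,2)) = 3885/2 ≈ 1942.500.


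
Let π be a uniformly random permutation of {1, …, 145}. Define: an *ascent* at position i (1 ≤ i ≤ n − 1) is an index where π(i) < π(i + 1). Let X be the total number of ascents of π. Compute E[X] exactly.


Write X = Σ X_I over i = 1, …, 144, with X_I the indicator of one ascent.
There are 144 indicators.
For each fixed i, the pair (π(i), π(i+1)) is a uniformly random ordered pair of distinct values from {1, …, 145}; by symmetry P[π(i) < π(i+1)] = 1/2.
By linearity: E[X] = 144 · (1/2) = (145 − 1) · (1/2) = 72 ≈ 72.000000.

E[X] = 72 = 72.000000.


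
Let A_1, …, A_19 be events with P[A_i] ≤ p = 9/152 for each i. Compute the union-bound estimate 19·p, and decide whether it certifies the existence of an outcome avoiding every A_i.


Union bound: P[∪_{i=1}^{19} A_i] ≤ Σ_i P[A_i] ≤ 19·p = 19·(9/152) = 9/8.
Numerically: 9/8 ≈ 1.1250.
Is 9/8 < 1? NO.
Since the bound 9/8 is ≥ 1, the union bound is uninformative here; it does NOT by itself certify existence.

19·p = 9/8 ≈ 1.1250; existence NOT certified by the union bound.


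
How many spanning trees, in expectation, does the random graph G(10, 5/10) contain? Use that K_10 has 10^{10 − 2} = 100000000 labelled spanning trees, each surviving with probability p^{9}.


K_10 has 10^{10 − 2} = 100000000 labelled spanning trees.
For each such spanning tree H, let X_H = 1 if all 9 edges of H are present in G. Then P[X_H = 1] = p^{9} = (1/2)^{9} = 1/512.
Summing the indicators: E[X] = Σ_H E[X_H] = 100000000 · p^{9} = 100000000 · 1/512 = 390625/2.
Numerically: E[X] ≈ 195312.

E[X] = 100000000 · (1/2)^{9} = 390625/2 ≈ 195312.


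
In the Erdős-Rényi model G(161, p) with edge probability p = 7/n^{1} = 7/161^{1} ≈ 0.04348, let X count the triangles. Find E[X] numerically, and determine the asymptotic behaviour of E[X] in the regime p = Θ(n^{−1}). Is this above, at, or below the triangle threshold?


Number of potential triangles: C(161, 3) = 682640.
Each occurs with probability p³ ≈ (0.04348)³ ≈ 8.218953e-05.
By linearity: E[X] = C(161, 3)·p³ ≈ 682640 · 8.218953e-05 ≈ 56.1059.
Here α = 1, so p = 7/n is exactly at the triangle threshold p ~ 1/n. Asymptotically E[X] → c³/6 = 7³/6 = 343/6 ≈ 57.1667, a bounded constant. In this regime the triangle count is asymptotically Poisson(c³/6).

E[X] ≈ 56.1059; in regime p = Θ(1/n^{1}) E[X] stays bounded (at the triangle threshold p ~ 1/n).


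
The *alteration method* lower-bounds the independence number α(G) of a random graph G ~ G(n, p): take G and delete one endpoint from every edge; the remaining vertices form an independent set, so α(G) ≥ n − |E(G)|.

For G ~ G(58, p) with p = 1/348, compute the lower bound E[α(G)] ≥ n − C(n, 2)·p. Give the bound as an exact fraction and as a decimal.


E[|E(G)|] = C(58, 2)·p = 1653 · (1/348) = 19/4.
E[α(G)] ≥ n − E[|E(G)|] = 58 − 19/4 = 213/4.
Numerically: ≈ 53.25000.
(This is only a lower bound; the true E[α(G)] may be larger.)

E[α(G)] ≥ 213/4 ≈ 53.25000.


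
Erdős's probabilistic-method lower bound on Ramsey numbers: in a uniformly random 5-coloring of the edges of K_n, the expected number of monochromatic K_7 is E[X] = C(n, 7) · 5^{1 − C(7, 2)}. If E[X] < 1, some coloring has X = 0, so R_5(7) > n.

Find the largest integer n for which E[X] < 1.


We need C(n, 7) · 5^{1 − 21} < 1, i.e. C(n, 7) < 5^{21 − 1} = 95367431640625.
Check values of n near the boundary:
  n = 334: C(334, 7) = 86359460961576; 86359460961576 < 95367431640625? YES
  n = 335: C(335, 7) = 88202498238195; 88202498238195 < 95367431640625? YES
  n = 336: C(336, 7) = 90079147136880; 90079147136880 < 95367431640625? YES
  n = 337: C(337, 7) = 91989916924632; 91989916924632 < 95367431640625? YES
  n = 338: C(338, 7) = 93935323022736; 93935323022736 < 95367431640625? YES
  n = 339: C(339, 7) = 95915887062372; 95915887062372 < 95367431640625? NO
  n = 340: C(340, 7) = 97932136940560; 97932136940560 < 95367431640625? NO
The largest n with C(n, 7) < 95367431640625 is n = 338 (where E[X] = 93935323022736/95367431640625 ≈ 0.985). Hence R_5(7) > 338, i.e. R_5(7) ≥ 339.

Largest n = 338; hence R_5(7) > 338.


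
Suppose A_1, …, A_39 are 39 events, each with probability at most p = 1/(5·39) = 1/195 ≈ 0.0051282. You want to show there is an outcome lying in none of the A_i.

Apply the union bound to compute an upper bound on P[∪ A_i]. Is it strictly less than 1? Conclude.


Union bound: P[∪_{i=1}^{39} A_i] ≤ Σ_i P[A_i] ≤ 39·p = 39·(1/195) = 1/5.
Numerically: 1/5 ≈ 0.2000000.
Is 1/5 < 1? YES.
Since P[∪ A_i] ≤ 1/5 < 1, the complement has P[∩ A_i^c] ≥ 1 − 1/5 = 4/5 > 0, so some outcome avoids every A_i.

39·p = 1/5 ≈ 0.2000000; existence CERTIFIED by the union bound.


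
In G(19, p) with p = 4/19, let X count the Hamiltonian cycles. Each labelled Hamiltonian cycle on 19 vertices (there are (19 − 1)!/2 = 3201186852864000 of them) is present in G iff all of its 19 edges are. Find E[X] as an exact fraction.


K_19 has (19 − 1)!/2 = 3201186852864000 labelled Hamiltonian cycles.
For each such Hamiltonian cycle H, let X_H = 1 if all 19 edges of H are present in G. Then P[X_H = 1] = p^{19} = (4/19)^{19} = 274877906944/1978419655660313589123979.
By linearity: E[X] = Σ_H E[X_H] = 3201186852864000 · p^{19} = 3201186852864000 · 274877906944/1978419655660313589123979 = 879935541851906811887616000/1978419655660313589123979.
Numerically: E[X] ≈ 444.77.

E[X] = 3201186852864000 · (4/19)^{19} = 879935541851906811887616000/1978419655660313589123979 ≈ 444.77.


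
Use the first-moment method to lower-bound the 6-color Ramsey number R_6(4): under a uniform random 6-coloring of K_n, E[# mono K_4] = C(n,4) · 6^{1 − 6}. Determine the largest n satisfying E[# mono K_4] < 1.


We need C(n, 4) · 6^{1 − 6} < 1, i.e. C(n, 4) < 6^{6 − 1} = 7776.
Check values of n near the boundary:
  n = 20: C(20, 4) = 4845; 4845 < 7776? YES
  n = 21: C(21, 4) = 5985; 5985 < 7776? YES
  n = 22: C(22, 4) = 7315; 7315 < 7776? YES
  n = 23: C(23, 4) = 8855; 8855 < 7776? NO
  n = 24: C(24, 4) = 10626; 10626 < 7776? NO
The largest n with C(n, 4) < 7776 is n = 22 (where E[X] = 7315/7776 ≈ 0.940715). Hence R_6(4) > 22, i.e. R_6(4) ≥ 23.

Largest n = 22; hence R_6(4) > 22.


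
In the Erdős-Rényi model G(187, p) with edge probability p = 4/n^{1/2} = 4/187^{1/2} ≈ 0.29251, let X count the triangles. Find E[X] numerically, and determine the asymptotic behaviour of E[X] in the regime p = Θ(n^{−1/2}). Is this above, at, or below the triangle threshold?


Number of potential triangles: C(187, 3) = 1072445.
Each occurs with probability p³ ≈ (0.29251)³ ≈ 2.5027505e-02.
By linearity: E[X] = C(187, 3)·p³ ≈ 1072445 · 2.5027505e-02 ≈ 26840.62306.
Since α = 1/2 < 1, p = c/n^{1/2} ≫ 1/n is above the triangle threshold p ~ 1/n. Asymptotically E[X] ~ (c³/6)·n^{3(1−α)} = (4³/6)·n^{1.5} → ∞; triangles are abundant w.h.p.

E[X] ≈ 26840.62306; in regime p = Θ(1/n^{1/2}) E[X] diverges (above the triangle threshold p ~ 1/n).


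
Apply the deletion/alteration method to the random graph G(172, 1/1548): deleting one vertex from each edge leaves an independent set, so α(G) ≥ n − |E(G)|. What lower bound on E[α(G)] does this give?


E[|E(G)|] = C(172, 2)·p = 14706 · (1/1548) = 19/2.
E[α(G)] ≥ n − E[|E(G)|] = 172 − 19/2 = 325/2.
Numerically: ≈ 162.500.
(This is only a lower bound; the true E[α(G)] may be larger.)

E[α(G)] ≥ 325/2 ≈ 162.500.


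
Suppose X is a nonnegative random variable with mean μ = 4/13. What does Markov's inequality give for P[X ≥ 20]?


μ = E[X] = 4/13, a = 20.
Markov: P[X ≥ 20] ≤ μ/a = (4/13)/20 = 1/65.
Numerically: ≈ 0.015385.
(Since a = 20 > μ = 0.307692, the bound 1/65 is < 1 and informative.)

P[X ≥ 20] ≤ 1/65 ≈ 0.015385.


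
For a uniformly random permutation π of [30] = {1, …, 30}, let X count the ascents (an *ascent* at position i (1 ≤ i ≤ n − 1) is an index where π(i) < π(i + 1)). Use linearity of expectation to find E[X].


Write X = Σ X_I over i = 1, …, 29, with X_I the indicator of one ascent.
There are 29 indicators.
For each fixed i, the pair (π(i), π(i+1)) is a uniformly random ordered pair of distinct values from {1, …, 30}; by symmetry P[π(i) < π(i+1)] = 1/2.
By linearity: E[X] = 29 · (1/2) = (30 − 1) · (1/2) = 29/2 ≈ 14.50000.

E[X] = 29/2 = 14.50000.


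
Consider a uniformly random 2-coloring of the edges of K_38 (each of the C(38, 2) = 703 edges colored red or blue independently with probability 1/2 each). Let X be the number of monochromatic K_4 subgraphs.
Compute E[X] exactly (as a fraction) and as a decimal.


Let X = Σ_S X_S over the C(38, 4) = 73815 subsets S of size 4, where X_S = 1 if the K_4 on S is monochromatic.
For a fixed S, the K_4 on S has C(4, 2) = 6 edges. P[all 6 edges red] = (1/2)^6, and likewise for blue, so P[monochromatic] = 2·(1/2)^6 = 2^{1 − 6} = 1/32.
By linearity of expectation: E[X] = C(38, 4) · 2^{1 − 6} = 73815 · 1/32 = 73815/32.
Numerically: E[X] ≈ 2306.718750.

E[X] = C(38,4)·2^(1−C(4,2)) = 73815/32 ≈ 2306.718750.


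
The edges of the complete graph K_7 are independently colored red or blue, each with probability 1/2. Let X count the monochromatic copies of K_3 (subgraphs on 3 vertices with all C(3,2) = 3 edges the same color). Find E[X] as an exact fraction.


Let X = Σ_S X_S over the C(7, 3) = 35 subsets S of size 3, where X_S = 1 if the K_3 on S is monochromatic.
For a fixed S, the K_3 on S has C(3, 2) = 3 edges. P[all 3 edges red] = (1/2)^3, and likewise for blue, so P[monochromatic] = 2·(1/2)^3 = 2^{1 − 3} = 1/4.
Summing: E[X] = C(7, 3) · 2^{1 − 3} = 35 · 1/4 = 35/4.
Numerically: E[X] ≈ 8.750000.

E[X] = C(7,3)·2^(1−C(3,2)) = 35/4 ≈ 8.750000.


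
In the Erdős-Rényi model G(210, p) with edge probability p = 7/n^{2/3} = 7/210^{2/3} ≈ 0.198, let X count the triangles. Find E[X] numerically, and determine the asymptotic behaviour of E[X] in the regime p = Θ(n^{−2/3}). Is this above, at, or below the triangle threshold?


Number of potential triangles: C(210, 3) = 1521520.
Each occurs with probability p³ ≈ (0.198)³ ≈ 7.77778e-03.
By linearity: E[X] = C(210, 3)·p³ ≈ 1521520 · 7.77778e-03 ≈ 11834.044.
Since α = 2/3 < 1, p = c/n^{2/3} ≫ 1/n is above the triangle threshold p ~ 1/n. Asymptotically E[X] ~ (c³/6)·n^{3(1−α)} = (7³/6)·n^{1} → ∞; triangles are abundant w.h.p.

E[X] ≈ 11834.044; in regime p = Θ(1/n^{2/3}) E[X] diverges (above the triangle threshold p ~ 1/n).


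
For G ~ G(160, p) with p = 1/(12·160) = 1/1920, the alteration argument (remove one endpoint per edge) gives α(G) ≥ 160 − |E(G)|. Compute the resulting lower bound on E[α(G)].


E[|E(G)|] = C(160, 2)·p = 12720 · (1/1920) = 53/8.
E[α(G)] ≥ n − E[|E(G)|] = 160 − 53/8 = 1227/8.
Numerically: ≈ 153.375.
(This is only a lower bound; the true E[α(G)] may be larger.)

E[α(G)] ≥ 1227/8 ≈ 153.375.


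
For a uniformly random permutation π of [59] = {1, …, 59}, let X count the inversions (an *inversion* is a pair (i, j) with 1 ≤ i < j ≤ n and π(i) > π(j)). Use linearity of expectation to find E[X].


Write X = Σ X_I over the C(59, 2) = 1711 pairs i < j, with X_I the indicator of one inversion.
There are 1711 indicators.
For each fixed pair i < j, the values π(i) and π(j) are two distinct elements of {1, …, 59} in uniformly random order; by symmetry P[π(i) > π(j)] = 1/2.
By linearity: E[X] = 1711 · (1/2) = C(59, 2) · (1/2) = 1711/2 = 1711/2 ≈ 855.500.

E[X] = 1711/2 = 855.500.


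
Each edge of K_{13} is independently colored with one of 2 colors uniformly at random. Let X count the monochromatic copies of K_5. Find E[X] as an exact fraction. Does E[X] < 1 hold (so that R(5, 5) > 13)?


E[X] = C(13, 5) · 2^{1 − 10} = 1287 · 2^{−9} = 1287/512.
As a reduced fraction: E[X] = 1287/512 ≈ 2.5136719.
Is E[X] < 1? NO.
Since E[X] ≥ 1, the first-moment bound is inconclusive at n = 13; it does NOT by itself certify R(5, 5) > 13.

E[X] = 1287/512 ≈ 2.5136719; E[X] ≥ 1; first-moment method inconclusive here.


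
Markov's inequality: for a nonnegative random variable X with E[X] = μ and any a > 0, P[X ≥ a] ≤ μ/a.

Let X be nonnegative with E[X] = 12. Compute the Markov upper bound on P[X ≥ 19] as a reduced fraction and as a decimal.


μ = E[X] = 12, a = 19.
Markov: P[X ≥ 19] ≤ μ/a = (12)/19 = 12/19.
Numerically: ≈ 0.6316.
(Since a = 19 > μ = 12.0000, the bound 12/19 is < 1 and informative.)

P[X ≥ 19] ≤ 12/19 ≈ 0.6316.


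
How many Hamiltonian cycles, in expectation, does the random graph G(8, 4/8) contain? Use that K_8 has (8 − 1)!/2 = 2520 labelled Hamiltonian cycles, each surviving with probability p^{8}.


K_8 has (8 − 1)!/2 = 2520 labelled Hamiltonian cycles.
For each such Hamiltonian cycle H, let X_H = 1 if all 8 edges of H are present in G. Then P[X_H = 1] = p^{8} = (1/2)^{8} = 1/256.
By linearity of expectation: E[X] = Σ_H E[X_H] = 2520 · p^{8} = 2520 · 1/256 = 315/32.
Numerically: E[X] ≈ 9.844.

E[X] = 2520 · (1/2)^{8} = 315/32 ≈ 9.844.


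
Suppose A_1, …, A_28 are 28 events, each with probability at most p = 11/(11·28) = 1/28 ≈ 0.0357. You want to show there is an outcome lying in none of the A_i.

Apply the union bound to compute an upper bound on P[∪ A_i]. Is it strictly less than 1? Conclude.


Union bound: P[∪_{i=1}^{28} A_i] ≤ Σ_i P[A_i] ≤ 28·p = 28·(1/28) = 1.
Numerically: 1 ≈ 1.0000.
Is 1 < 1? NO.
Since the bound 1 is ≥ 1, the union bound is uninformative here; it does NOT by itself certify existence.

28·p = 1 ≈ 1.0000; existence NOT certified by the union bound.


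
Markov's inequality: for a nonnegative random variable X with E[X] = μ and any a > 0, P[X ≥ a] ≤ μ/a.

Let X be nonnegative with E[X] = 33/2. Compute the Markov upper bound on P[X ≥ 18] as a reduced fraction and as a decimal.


μ = E[X] = 33/2, a = 18.
Markov: P[X ≥ 18] ≤ μ/a = (33/2)/18 = 11/12.
Numerically: ≈ 0.917.
(Since a = 18 > μ = 16.500, the bound 11/12 is < 1 and informative.)

P[X ≥ 18] ≤ 11/12 ≈ 0.917.


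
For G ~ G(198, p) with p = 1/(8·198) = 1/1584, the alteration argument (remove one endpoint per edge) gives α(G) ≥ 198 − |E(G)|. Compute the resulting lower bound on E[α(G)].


E[|E(G)|] = C(198, 2)·p = 19503 · (1/1584) = 197/16.
E[α(G)] ≥ n − E[|E(G)|] = 198 − 197/16 = 2971/16.
Numerically: ≈ 185.687500.
(This is only a lower bound; the true E[α(G)] may be larger.)

E[α(G)] ≥ 2971/16 ≈ 185.687500.


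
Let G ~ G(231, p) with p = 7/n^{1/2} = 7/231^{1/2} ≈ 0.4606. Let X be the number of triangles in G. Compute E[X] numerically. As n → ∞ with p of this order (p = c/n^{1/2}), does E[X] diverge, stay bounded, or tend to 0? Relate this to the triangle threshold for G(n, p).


Number of potential triangles: C(231, 3) = 2027795.
Each occurs with probability p³ ≈ (0.4606)³ ≈ 9.769586e-02.
By linearity: E[X] = C(231, 3)·p³ ≈ 2027795 · 9.769586e-02 ≈ 198107.1718.
Since α = 1/2 < 1, p = c/n^{1/2} ≫ 1/n is above the triangle threshold p ~ 1/n. Asymptotically E[X] ~ (c³/6)·n^{3(1−α)} = (7³/6)·n^{1.5} → ∞; triangles are abundant w.h.p.

E[X] ≈ 198107.1718; in regime p = Θ(1/n^{1/2}) E[X] diverges (above the triangle threshold p ~ 1/n).


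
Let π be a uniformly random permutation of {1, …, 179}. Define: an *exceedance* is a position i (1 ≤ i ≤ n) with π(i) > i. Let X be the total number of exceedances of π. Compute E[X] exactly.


Write X = Σ_{i=1}^{179} X_i, where X_i = 1_{π(i) > i}.
For each fixed i, π(i) is uniform over {1, …, 179} (marginal of a uniform permutation), so P[π(i) > i] = (n − i)/n. Summing: Σ_{i=1}^{179} (n − i)/n = (0 + 1 + … + 178)/179 = 179(179 − 1)/(2·179) = (179 − 1)/2.
Hence E[X] = Σ_{i=1}^{179} (179 − i)/179 = 89 ≈ 89.000.

E[X] = 89 = 89.000.


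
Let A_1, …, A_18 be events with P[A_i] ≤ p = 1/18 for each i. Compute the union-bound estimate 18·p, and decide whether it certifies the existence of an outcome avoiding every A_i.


Union bound: P[∪_{i=1}^{18} A_i] ≤ Σ_i P[A_i] ≤ 18·p = 18·(1/18) = 1.
Numerically: 1 ≈ 1.000.
Is 1 < 1? NO.
Since the bound 1 is ≥ 1, the union bound is uninformative here; it does NOT by itself certify existence.

18·p = 1 ≈ 1.000; existence NOT certified by the union bound.


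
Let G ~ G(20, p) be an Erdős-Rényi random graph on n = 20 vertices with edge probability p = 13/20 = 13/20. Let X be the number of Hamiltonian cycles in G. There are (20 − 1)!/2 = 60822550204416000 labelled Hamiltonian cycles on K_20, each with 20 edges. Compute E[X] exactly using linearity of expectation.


K_20 has (20 − 1)!/2 = 60822550204416000 labelled Hamiltonian cycles.
For each such Hamiltonian cycle H, let X_H = 1 if all 20 edges of H are present in G. Then P[X_H = 1] = p^{20} = (13/20)^{20} = 19004963774880799438801/104857600000000000000000000.
By linearity of expectation: E[X] = Σ_H E[X_H] = 60822550204416000 · p^{20} = 60822550204416000 · 19004963774880799438801/104857600000000000000000000 = 282209561360057334695429506990221/25600000000000000000.
Numerically: E[X] ≈ 1.10238e+13.

E[X] = 60822550204416000 · (13/20)^{20} = 282209561360057334695429506990221/25600000000000000000 ≈ 1.10238e+13.


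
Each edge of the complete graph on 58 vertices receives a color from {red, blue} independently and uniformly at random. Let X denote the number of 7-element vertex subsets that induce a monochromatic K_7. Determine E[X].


Let X = Σ_S X_S over the C(58, 7) = 300674088 subsets S of size 7, where X_S = 1 if the K_7 on S is monochromatic.
For a fixed S, the K_7 on S has C(7, 2) = 21 edges. P[all 21 edges red] = (1/2)^21, and likewise for blue, so P[monochromatic] = 2·(1/2)^21 = 2^{1 − 21} = 1/1048576.
By linearity: E[X] = C(58, 7) · 2^{1 − 21} = 300674088 · 1/1048576 = 37584261/131072.
Numerically: E[X] ≈ 286.745155.

E[X] = C(58,7)·2^(1−C(7,2)) = 37584261/131072 ≈ 286.745155.


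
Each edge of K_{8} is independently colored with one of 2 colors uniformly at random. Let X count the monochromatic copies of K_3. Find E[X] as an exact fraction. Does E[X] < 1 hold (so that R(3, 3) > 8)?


E[X] = C(8, 3) · 2^{1 − 3} = 56 · 2^{−2} = 56/4.
As a reduced fraction: E[X] = 14 ≈ 14.000.
Is E[X] < 1? NO.
Since E[X] ≥ 1, the first-moment bound is inconclusive at n = 8; it does NOT by itself certify R(3, 3) > 8.

E[X] = 14 ≈ 14.000; E[X] ≥ 1; first-moment method inconclusive here.


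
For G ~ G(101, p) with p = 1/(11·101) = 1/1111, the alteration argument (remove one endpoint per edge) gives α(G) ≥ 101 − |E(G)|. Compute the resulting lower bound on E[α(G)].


E[|E(G)|] = C(101, 2)·p = 5050 · (1/1111) = 50/11.
E[α(G)] ≥ n − E[|E(G)|] = 101 − 50/11 = 1061/11.
Numerically: ≈ 96.4545.
(This is only a lower bound; the true E[α(G)] may be larger.)

E[α(G)] ≥ 1061/11 ≈ 96.4545.


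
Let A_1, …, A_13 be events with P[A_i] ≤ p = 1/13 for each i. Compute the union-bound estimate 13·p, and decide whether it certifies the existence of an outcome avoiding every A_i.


Union bound: P[∪_{i=1}^{13} A_i] ≤ Σ_i P[A_i] ≤ 13·p = 13·(1/13) = 1.
Numerically: 1 ≈ 1.000000.
Is 1 < 1? NO.
Since the bound 1 is ≥ 1, the union bound is uninformative here; it does NOT by itself certify existence.

13·p = 1 ≈ 1.000000; existence NOT certified by the union bound.


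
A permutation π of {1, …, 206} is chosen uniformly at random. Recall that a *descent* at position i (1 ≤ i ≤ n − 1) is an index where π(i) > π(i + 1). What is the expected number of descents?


Write X = Σ X_I over i = 1, …, 205, with X_I the indicator of one descent.
There are 205 indicators.
For each fixed i, the pair (π(i), π(i+1)) is a uniformly random ordered pair of distinct values from {1, …, 206}; by symmetry P[π(i) > π(i+1)] = 1/2.
By linearity: E[X] = 205 · (1/2) = (206 − 1) · (1/2) = 205/2 ≈ 102.500.

E[X] = 205/2 = 102.500.


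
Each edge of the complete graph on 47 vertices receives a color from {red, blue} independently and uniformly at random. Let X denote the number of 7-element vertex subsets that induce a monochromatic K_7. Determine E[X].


Let X = Σ_S X_S over the C(47, 7) = 62891499 subsets S of size 7, where X_S = 1 if the K_7 on S is monochromatic.
For a fixed S, the K_7 on S has C(7, 2) = 21 edges. P[all 21 edges red] = (1/2)^21, and likewise for blue, so P[monochromatic] = 2·(1/2)^21 = 2^{1 − 21} = 1/1048576.
By linearity: E[X] = C(47, 7) · 2^{1 − 21} = 62891499 · 1/1048576 = 62891499/1048576.
Numerically: E[X] ≈ 59.978.

E[X] = C(47,7)·2^(1−C(7,2)) = 62891499/1048576 ≈ 59.978.


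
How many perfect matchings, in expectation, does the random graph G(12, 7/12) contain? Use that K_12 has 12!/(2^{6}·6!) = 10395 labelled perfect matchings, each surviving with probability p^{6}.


K_12 has 12!/(2^{6}·6!) = 10395 labelled perfect matchings.
For each such perfect matching H, let X_H = 1 if all 6 edges of H are present in G. Then P[X_H = 1] = p^{6} = (7/12)^{6} = 117649/2985984.
By linearity of expectation: E[X] = Σ_H E[X_H] = 10395 · p^{6} = 10395 · 117649/2985984 = 45294865/110592.
Numerically: E[X] ≈ 409.567.

E[X] = 10395 · (7/12)^{6} = 45294865/110592 ≈ 409.567.


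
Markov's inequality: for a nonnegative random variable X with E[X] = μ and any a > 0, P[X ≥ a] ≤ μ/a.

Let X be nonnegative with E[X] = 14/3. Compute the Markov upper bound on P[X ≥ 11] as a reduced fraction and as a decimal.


μ = E[X] = 14/3, a = 11.
Markov: P[X ≥ 11] ≤ μ/a = (14/3)/11 = 14/33.
Numerically: ≈ 0.424242.
(Since a = 11 > μ = 4.666667, the bound 14/33 is < 1 and informative.)

P[X ≥ 11] ≤ 14/33 ≈ 0.424242.


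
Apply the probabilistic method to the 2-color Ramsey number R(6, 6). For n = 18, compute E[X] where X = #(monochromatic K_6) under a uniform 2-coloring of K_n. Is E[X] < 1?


E[X] = C(18, 6) · 2^{1 − 15} = 18564 · 2^{−14} = 18564/16384.
As a reduced fraction: E[X] = 4641/4096 ≈ 1.133057.
Is E[X] < 1? NO.
Since E[X] ≥ 1, the first-moment bound is inconclusive at n = 18; it does NOT by itself certify R(6, 6) > 18.

E[X] = 4641/4096 ≈ 1.133057; E[X] ≥ 1; first-moment method inconclusive here.


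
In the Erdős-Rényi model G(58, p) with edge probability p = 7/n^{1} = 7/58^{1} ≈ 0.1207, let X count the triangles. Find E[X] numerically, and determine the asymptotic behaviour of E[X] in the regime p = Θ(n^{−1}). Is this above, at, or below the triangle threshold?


Number of potential triangles: C(58, 3) = 30856.
Each occurs with probability p³ ≈ (0.1207)³ ≈ 1.757965e-03.
By linearity: E[X] = C(58, 3)·p³ ≈ 30856 · 1.757965e-03 ≈ 54.2438.
Here α = 1, so p = 7/n is exactly at the triangle threshold p ~ 1/n. Asymptotically E[X] → c³/6 = 7³/6 = 343/6 ≈ 57.1667, a bounded constant. In this regime the triangle count is asymptotically Poisson(c³/6).

E[X] ≈ 54.2438; in regime p = Θ(1/n^{1}) E[X] stays bounded (at the triangle threshold p ~ 1/n).


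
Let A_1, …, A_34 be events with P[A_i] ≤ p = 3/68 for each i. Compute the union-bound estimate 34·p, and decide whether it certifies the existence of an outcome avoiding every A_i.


Union bound: P[∪_{i=1}^{34} A_i] ≤ Σ_i P[A_i] ≤ 34·p = 34·(3/68) = 3/2.
Numerically: 3/2 ≈ 1.5000000.
Is 3/2 < 1? NO.
Since the bound 3/2 is ≥ 1, the union bound is uninformative here; it does NOT by itself certify existence.

34·p = 3/2 ≈ 1.5000000; existence NOT certified by the union bound.


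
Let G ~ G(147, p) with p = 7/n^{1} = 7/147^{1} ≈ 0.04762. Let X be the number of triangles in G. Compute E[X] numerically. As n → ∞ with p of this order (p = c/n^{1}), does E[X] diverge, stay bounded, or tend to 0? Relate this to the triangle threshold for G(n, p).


Number of potential triangles: C(147, 3) = 518665.
Each occurs with probability p³ ≈ (0.04762)³ ≈ 1.079797e-04.
By linearity: E[X] = C(147, 3)·p³ ≈ 518665 · 1.079797e-04 ≈ 56.0053.
Here α = 1, so p = 7/n is exactly at the triangle threshold p ~ 1/n. Asymptotically E[X] → c³/6 = 7³/6 = 343/6 ≈ 57.1667, a bounded constant. In this regime the triangle count is asymptotically Poisson(c³/6).

E[X] ≈ 56.0053; in regime p = Θ(1/n^{1}) E[X] stays bounded (at the triangle threshold p ~ 1/n).


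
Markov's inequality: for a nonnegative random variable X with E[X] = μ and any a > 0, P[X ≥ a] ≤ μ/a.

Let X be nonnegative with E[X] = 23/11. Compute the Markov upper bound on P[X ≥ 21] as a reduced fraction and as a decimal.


μ = E[X] = 23/11, a = 21.
Markov: P[X ≥ 21] ≤ μ/a = (23/11)/21 = 23/231.
Numerically: ≈ 0.099567.
(Since a = 21 > μ = 2.090909, the bound 23/231 is < 1 and informative.)

P[X ≥ 21] ≤ 23/231 ≈ 0.099567.


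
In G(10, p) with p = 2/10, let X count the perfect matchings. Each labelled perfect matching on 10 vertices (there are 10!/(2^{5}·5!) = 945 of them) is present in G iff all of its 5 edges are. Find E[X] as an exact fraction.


K_10 has 10!/(2^{5}·5!) = 945 labelled perfect matchings.
For each such perfect matching H, let X_H = 1 if all 5 edges of H are present in G. Then P[X_H = 1] = p^{5} = (1/5)^{5} = 1/3125.
Summing the indicators: E[X] = Σ_H E[X_H] = 945 · p^{5} = 945 · 1/3125 = 189/625.
Numerically: E[X] ≈ 0.302.

E[X] = 945 · (1/5)^{5} = 189/625 ≈ 0.302.


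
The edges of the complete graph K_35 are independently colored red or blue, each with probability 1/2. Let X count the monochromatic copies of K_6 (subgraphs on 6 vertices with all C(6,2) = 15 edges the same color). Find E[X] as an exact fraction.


Let X = Σ_S X_S over the C(35, 6) = 1623160 subsets S of size 6, where X_S = 1 if the K_6 on S is monochromatic.
For a fixed S, the K_6 on S has C(6, 2) = 15 edges. P[all 15 edges red] = (1/2)^15, and likewise for blue, so P[monochromatic] = 2·(1/2)^15 = 2^{1 − 15} = 1/16384.
By linearity of expectation: E[X] = C(35, 6) · 2^{1 − 15} = 1623160 · 1/16384 = 202895/2048.
Numerically: E[X] ≈ 99.070.

E[X] = C(35,6)·2^(1−C(6,2)) = 202895/2048 ≈ 99.070.


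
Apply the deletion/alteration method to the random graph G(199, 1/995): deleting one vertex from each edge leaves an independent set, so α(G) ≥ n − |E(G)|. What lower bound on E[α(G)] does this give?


E[|E(G)|] = C(199, 2)·p = 19701 · (1/995) = 99/5.
E[α(G)] ≥ n − E[|E(G)|] = 199 − 99/5 = 896/5.
Numerically: ≈ 179.200.
(This is only a lower bound; the true E[α(G)] may be larger.)

E[α(G)] ≥ 896/5 ≈ 179.200.


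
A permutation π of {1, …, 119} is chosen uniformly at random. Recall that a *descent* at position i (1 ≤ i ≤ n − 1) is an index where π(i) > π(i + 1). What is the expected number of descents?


Write X = Σ X_I over i = 1, …, 118, with X_I the indicator of one descent.
There are 118 indicators.
For each fixed i, the pair (π(i), π(i+1)) is a uniformly random ordered pair of distinct values from {1, …, 119}; by symmetry P[π(i) > π(i+1)] = 1/2.
By linearity: E[X] = 118 · (1/2) = (119 − 1) · (1/2) = 59 ≈ 59.0000.

E[X] = 59 = 59.0000.


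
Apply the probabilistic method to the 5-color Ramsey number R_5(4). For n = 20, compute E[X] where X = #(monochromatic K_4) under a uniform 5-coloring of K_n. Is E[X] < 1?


E[X] = C(20, 4) · 5^{1 − 6} = 4845 · 5^{−5} = 4845/3125.
As a reduced fraction: E[X] = 969/625 ≈ 1.5504000.
Is E[X] < 1? NO.
Since E[X] ≥ 1, the first-moment bound is inconclusive at n = 20; it does NOT by itself certify R_5(4) > 20.

E[X] = 969/625 ≈ 1.5504000; E[X] ≥ 1; first-moment method inconclusive here.


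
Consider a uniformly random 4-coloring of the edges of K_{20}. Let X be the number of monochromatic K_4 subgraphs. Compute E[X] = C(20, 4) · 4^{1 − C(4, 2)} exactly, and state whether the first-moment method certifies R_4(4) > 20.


E[X] = C(20, 4) · 4^{1 − 6} = 4845 · 4^{−5} = 4845/1024.
As a reduced fraction: E[X] = 4845/1024 ≈ 4.731.
Is E[X] < 1? NO.
Since E[X] ≥ 1, the first-moment bound is inconclusive at n = 20; it does NOT by itself certify R_4(4) > 20.

E[X] = 4845/1024 ≈ 4.731; E[X] ≥ 1; first-moment method inconclusive here.
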